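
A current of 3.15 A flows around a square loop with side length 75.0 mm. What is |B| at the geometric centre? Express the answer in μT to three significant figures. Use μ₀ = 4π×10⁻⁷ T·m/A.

Each side is a finite straight segment at perpendicular distance d = a/(2 tan(π/4)) = 0.0375 m from the centre, with end-angles ±π/4.
One side contributes B₁ = (μ₀I/4πd)·2 sin(π/4) = 1.19×10⁻⁵ T.
All 4 sides add in the same direction: B = 4 × 1.19×10⁻⁵ = 4.75×10⁻⁵ T.

B ≈ 47.5 μT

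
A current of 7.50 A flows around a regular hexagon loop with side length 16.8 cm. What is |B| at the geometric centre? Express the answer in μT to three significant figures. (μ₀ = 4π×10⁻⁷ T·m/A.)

Each side is a finite straight segment at perpendicular distance d = a/(2 tan(π/6)) = 0.1455 m from the centre, with end-angles ±π/6.
One side contributes B₁ = (μ₀I/4πd)·2 sin(π/6) = 5.15×10⁻⁶ T.
All 6 sides add in the same direction: B = 6 × 5.15×10⁻⁶ = 3.09×10⁻⁵ T.

B ≈ 30.9 μT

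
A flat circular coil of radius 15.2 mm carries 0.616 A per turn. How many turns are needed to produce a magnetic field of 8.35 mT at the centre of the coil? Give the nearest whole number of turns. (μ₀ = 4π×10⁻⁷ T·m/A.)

For an N-turn coil, B = Nμ₀I/(2R). A single turn gives B₁ = 2.55×10⁻⁵ T with R = 0.0152 m.
N = B/B₁ = 8.35×10⁻³ / 2.55×10⁻⁵ = 327.92.

N = 328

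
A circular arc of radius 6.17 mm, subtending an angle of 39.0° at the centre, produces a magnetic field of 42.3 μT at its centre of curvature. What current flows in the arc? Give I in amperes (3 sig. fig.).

I ≈ 3.83 A

For a circular arc, B = μ₀Iφ/(4πR) with φ in radians; here φ = 0.6807 rad.
So I = 4πRB/(μ₀φ) = 4π × 0.00617 × 4.23×10⁻⁵ / (4π×10⁻⁷ × 0.6807) = 3.83 A.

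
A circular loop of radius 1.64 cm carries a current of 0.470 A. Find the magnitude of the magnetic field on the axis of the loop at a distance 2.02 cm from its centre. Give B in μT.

On the axis of a circular loop, B = μ₀IR² / [2(R²+z²)^(3/2)].
R² + z² = (0.0164)² + (0.0202)² = 0.000677 m², and (R²+z²)^(3/2) = 1.76×10⁻⁵ m³.
B = (4π×10⁻⁷ × 0.470 × 0.000269) / (2 × 1.76×10⁻⁵) = 4.51×10⁻⁶ T.

B ≈ 4.51 μT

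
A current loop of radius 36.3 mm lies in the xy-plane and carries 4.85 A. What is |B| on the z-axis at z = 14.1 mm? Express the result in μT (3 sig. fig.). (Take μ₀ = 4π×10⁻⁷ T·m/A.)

B ≈ 68.0 μT

On the axis of a circular loop, B = μ₀IR² / [2(R²+z²)^(3/2)].
R² + z² = (0.0363)² + (0.0141)² = 0.001516 m², and (R²+z²)^(3/2) = 5.91×10⁻⁵ m³.
B = (4π×10⁻⁷ × 4.85 × 0.001318) / (2 × 5.91×10⁻⁵) = 6.80×10⁻⁵ T.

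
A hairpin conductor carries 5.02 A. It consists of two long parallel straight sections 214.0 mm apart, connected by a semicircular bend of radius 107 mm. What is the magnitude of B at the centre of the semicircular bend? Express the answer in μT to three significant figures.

The semicircular arc contributes B_arc = μ₀I·π/(4πR) = μ₀I/(4R) = 1.47×10⁻⁵ T.
Each semi-infinite lead is at perpendicular distance R = 0.107 m from the centre, with the perpendicular foot at its near end, so it contributes μ₀I/(4πR); both point the same way, together 9.38×10⁻⁶ T.
Arc and leads all point the same direction: B = 1.47×10⁻⁵ + 9.38×10⁻⁶ = 2.41×10⁻⁵ T.

B ≈ 24.1 μT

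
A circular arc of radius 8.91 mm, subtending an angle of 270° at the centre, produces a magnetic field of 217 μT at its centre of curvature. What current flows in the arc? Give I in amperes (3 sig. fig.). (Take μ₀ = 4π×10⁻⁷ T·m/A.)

For a circular arc, B = μ₀Iφ/(4πR) with φ in radians; here φ = 4.712 rad.
So I = 4πRB/(μ₀φ) = 4π × 0.00891 × 2.17×10⁻⁴ / (4π×10⁻⁷ × 4.712) = 4.10 A.

I ≈ 4.10 A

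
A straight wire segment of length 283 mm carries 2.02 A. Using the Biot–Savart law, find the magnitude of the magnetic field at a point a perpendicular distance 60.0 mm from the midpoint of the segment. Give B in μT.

For a finite straight segment, B = (μ₀I/4πd)(sinθ₁ + sinθ₂), where θ₁, θ₂ are the angles from the perpendicular to each end.
The perpendicular from the point meets the wire at its midpoint, so each end is L/2 = 0.1415 m away along the wire.
sinθ₁ = 0.1415/√(0.1415²+0.06²) = 0.9207; sinθ₂ = 0.1415/√(0.1415²+0.06²) = 0.9207.
B = (4π×10⁻⁷ × 2.02) / (4π × 0.06) × (0.9207 + 0.9207) = 6.20×10⁻⁶ T.

B ≈ 6.20 μT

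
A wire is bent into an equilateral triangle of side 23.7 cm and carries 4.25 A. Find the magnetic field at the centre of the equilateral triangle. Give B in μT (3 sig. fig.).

Each side is a finite straight segment at perpendicular distance d = a/(2 tan(π/3)) = 0.06842 m from the centre, with end-angles ±π/3.
One side contributes B₁ = (μ₀I/4πd)·2 sin(π/3) = 1.08×10⁻⁵ T.
All 3 sides add in the same direction: B = 3 × 1.08×10⁻⁵ = 3.23×10⁻⁵ T.

B ≈ 32.3 μT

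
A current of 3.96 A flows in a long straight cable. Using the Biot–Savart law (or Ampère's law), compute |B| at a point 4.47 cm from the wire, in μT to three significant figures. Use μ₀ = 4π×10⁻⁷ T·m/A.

For an infinitely long straight wire, B = μ₀I/(2πd).
B = (4π×10⁻⁷ × 3.96) / (2π × 0.0447) = 1.77×10⁻⁵ T.

B ≈ 17.7 μT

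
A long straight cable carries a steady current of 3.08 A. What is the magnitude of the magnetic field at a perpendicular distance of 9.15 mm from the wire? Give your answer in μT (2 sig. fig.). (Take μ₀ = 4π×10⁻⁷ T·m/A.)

B ≈ 67 μT

For an infinitely long straight wire, B = μ₀I/(2πd).
B = (4π×10⁻⁷ × 3.08) / (2π × 0.00915) = 6.73×10⁻⁵ T.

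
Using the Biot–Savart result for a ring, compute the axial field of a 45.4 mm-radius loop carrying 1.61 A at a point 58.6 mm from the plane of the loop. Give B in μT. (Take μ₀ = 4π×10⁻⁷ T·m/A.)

On the axis of a circular loop, B = μ₀IR² / [2(R²+z²)^(3/2)].
R² + z² = (0.0454)² + (0.0586)² = 0.005495 m², and (R²+z²)^(3/2) = 4.07×10⁻⁴ m³.
B = (4π×10⁻⁷ × 1.61 × 0.002061) / (2 × 4.07×10⁻⁴) = 5.12×10⁻⁶ T.

B ≈ 5.12 μT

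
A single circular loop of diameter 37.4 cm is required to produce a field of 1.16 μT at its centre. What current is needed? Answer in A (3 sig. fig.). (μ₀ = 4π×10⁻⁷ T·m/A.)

At the centre of a circular loop B = μ₀I/(2R), so I = 2RB/μ₀.
With R = 0.187 m, I = 2 × 0.187 × 1.16×10⁻⁶ / (4π×10⁻⁷) = 0.345 A.

I ≈ 0.345 A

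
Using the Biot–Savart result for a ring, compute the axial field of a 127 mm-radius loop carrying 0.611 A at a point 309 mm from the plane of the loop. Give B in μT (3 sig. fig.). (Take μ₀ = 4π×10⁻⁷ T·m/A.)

On the axis of a circular loop, B = μ₀IR² / [2(R²+z²)^(3/2)].
R² + z² = (0.127)² + (0.309)² = 0.1116 m², and (R²+z²)^(3/2) = 3.73×10⁻² m³.
B = (4π×10⁻⁷ × 0.611 × 0.01613) / (2 × 3.73×10⁻²) = 1.66×10⁻⁷ T.

B ≈ 0.166 μT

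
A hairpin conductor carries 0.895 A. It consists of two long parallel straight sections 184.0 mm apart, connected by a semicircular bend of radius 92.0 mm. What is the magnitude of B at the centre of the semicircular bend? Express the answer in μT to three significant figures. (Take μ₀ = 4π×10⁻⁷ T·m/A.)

The semicircular arc contributes B_arc = μ₀I·π/(4πR) = μ₀I/(4R) = 3.06×10⁻⁶ T.
Each semi-infinite lead is at perpendicular distance R = 0.092 m from the centre, with the perpendicular foot at its near end, so it contributes μ₀I/(4πR); both point the same way, together 1.95×10⁻⁶ T.
Arc and leads all point the same direction: B = 3.06×10⁻⁶ + 1.95×10⁻⁶ = 5.00×10⁻⁶ T.

B ≈ 5.00 μT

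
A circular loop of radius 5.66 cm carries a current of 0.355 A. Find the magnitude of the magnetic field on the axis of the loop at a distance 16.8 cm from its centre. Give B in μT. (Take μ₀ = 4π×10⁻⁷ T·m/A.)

On the axis of a circular loop, B = μ₀IR² / [2(R²+z²)^(3/2)].
R² + z² = (0.0566)² + (0.168)² = 0.03143 m², and (R²+z²)^(3/2) = 5.57×10⁻³ m³.
B = (4π×10⁻⁷ × 0.355 × 0.003204) / (2 × 5.57×10⁻³) = 1.28×10⁻⁷ T.

B ≈ 0.128 μT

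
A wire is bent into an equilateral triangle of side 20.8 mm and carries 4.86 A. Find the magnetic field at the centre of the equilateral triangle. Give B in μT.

Each side is a finite straight segment at perpendicular distance d = a/(2 tan(π/3)) = 0.006004 m from the centre, with end-angles ±π/3.
One side contributes B₁ = (μ₀I/4πd)·2 sin(π/3) = 1.40×10⁻⁴ T.
All 3 sides add in the same direction: B = 3 × 1.40×10⁻⁴ = 4.21×10⁻⁴ T.

B ≈ 421 μT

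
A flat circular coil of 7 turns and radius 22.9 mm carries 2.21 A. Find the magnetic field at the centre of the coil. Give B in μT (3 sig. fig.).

For an N-turn flat coil, B = Nμ₀I/(2R) with R = 0.0229 m.
B = 7 × 6.06×10⁻⁵ T = 4.24×10⁻⁴ T.

B ≈ 424 μT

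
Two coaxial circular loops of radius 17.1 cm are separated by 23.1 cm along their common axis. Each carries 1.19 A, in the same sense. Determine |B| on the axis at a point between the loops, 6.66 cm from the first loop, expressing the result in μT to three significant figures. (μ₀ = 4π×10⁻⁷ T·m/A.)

B ≈ 5.18 μT

Each loop contributes B = μ₀IR²/[2(R²+z²)^(3/2)] on the axis, with z measured from that loop.
Loop 1 (z = 0.0666 m): B₁ = 3.54×10⁻⁶ T. Loop 2 (z = 0.1644 m): B₂ = 1.64×10⁻⁶ T.
The fields add: B = B₁ + B₂ = 5.18×10⁻⁶ T.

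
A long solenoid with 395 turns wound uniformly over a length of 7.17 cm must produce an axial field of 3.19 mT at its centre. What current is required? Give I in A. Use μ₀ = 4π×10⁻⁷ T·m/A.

Inside a long solenoid B = μ₀nI with n = 5509 m⁻¹, so I = B/(μ₀n).
I = 3.19×10⁻³ / (4π×10⁻⁷ × 5509) = 0.461 A.

I ≈ 0.461 A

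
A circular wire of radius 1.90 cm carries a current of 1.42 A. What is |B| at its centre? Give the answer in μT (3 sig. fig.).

B ≈ 47.0 μT

At the centre of a circular loop the Biot–Savart law gives B = μ₀I/(2R).
B = (4π×10⁻⁷ × 1.42) / (2 × 0.019) = 4.70×10⁻⁵ T.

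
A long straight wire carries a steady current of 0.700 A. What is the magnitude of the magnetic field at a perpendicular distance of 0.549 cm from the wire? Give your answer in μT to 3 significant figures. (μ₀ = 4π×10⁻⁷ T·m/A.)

For an infinitely long straight wire, B = μ₀I/(2πd).
B = (4π×10⁻⁷ × 0.700) / (2π × 0.00549) = 2.55×10⁻⁵ T.

B ≈ 25.5 μT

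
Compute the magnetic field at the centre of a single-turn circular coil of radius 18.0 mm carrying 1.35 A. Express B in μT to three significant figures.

At the centre of a circular loop the Biot–Savart law gives B = μ₀I/(2R).
B = (4π×10⁻⁷ × 1.35) / (2 × 0.018) = 4.71×10⁻⁵ T.

B ≈ 47.1 μT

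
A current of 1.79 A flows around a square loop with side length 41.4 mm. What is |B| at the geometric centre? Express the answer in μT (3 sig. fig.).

B ≈ 48.9 μT

Each side is a finite straight segment at perpendicular distance d = a/(2 tan(π/4)) = 0.0207 m from the centre, with end-angles ±π/4.
One side contributes B₁ = (μ₀I/4πd)·2 sin(π/4) = 1.22×10⁻⁵ T.
All 4 sides add in the same direction: B = 4 × 1.22×10⁻⁵ = 4.89×10⁻⁵ T.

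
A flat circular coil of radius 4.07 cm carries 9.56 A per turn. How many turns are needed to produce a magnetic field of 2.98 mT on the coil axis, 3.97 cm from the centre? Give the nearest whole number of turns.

For an N-turn coil, B = Nμ₀IR²/[2(R²+z²)^(3/2)]. A single turn gives B₁ = 5.41×10⁻⁵ T with R = 0.0407 m, z = 0.0397 m.
N = B/B₁ = 2.98×10⁻³ / 5.41×10⁻⁵ = 55.04.

N = 55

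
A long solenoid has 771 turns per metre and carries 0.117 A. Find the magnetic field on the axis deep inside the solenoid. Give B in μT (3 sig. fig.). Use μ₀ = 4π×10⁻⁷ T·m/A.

B ≈ 113 μT

Inside a long solenoid, B = μ₀nI with n = 771 turns/m.
B = 4π×10⁻⁷ × 771 × 0.117 = 1.13×10⁻⁴ T.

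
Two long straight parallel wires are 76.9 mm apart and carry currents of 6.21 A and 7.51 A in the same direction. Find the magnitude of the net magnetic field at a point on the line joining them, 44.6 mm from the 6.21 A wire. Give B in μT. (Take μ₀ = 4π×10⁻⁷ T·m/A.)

B ≈ 18.7 μT

Each long wire gives B = μ₀I/(2πd). Distances are d₁ = 0.0446 m and d₂ = 0.0323 m.
B₁ = 2.78×10⁻⁵ T, B₂ = 4.65×10⁻⁵ T.
Between parallel currents the two contributions point in opposite directions, so they subtract. B = |B₁ − B₂| = |2.78×10⁻⁵ − 4.65×10⁻⁵| = 1.87×10⁻⁵ T.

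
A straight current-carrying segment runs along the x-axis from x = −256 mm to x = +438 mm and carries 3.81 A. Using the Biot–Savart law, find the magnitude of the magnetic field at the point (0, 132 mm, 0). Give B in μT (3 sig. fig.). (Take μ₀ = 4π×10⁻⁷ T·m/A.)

B ≈ 5.33 μT

For a finite straight segment, B = (μ₀I/4πd)(sinθ₁ + sinθ₂), where θ₁, θ₂ are the angles from the perpendicular to each end.
The perpendicular distance is d = 0.132 m; the end-offsets along the wire are a = 0.256 m and b = 0.438 m.
sinθ₁ = 0.256/√(0.256²+0.132²) = 0.8888; sinθ₂ = 0.438/√(0.438²+0.132²) = 0.9575.
B = (4π×10⁻⁷ × 3.81) / (4π × 0.132) × (0.8888 + 0.9575) = 5.33×10⁻⁶ T.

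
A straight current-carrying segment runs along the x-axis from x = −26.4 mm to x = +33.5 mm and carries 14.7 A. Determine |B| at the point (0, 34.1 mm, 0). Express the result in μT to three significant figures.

B ≈ 56.6 μT

For a finite straight segment, B = (μ₀I/4πd)(sinθ₁ + sinθ₂), where θ₁, θ₂ are the angles from the perpendicular to each end.
The perpendicular distance is d = 0.0341 m; the end-offsets along the wire are a = 0.0264 m and b = 0.0335 m.
sinθ₁ = 0.0264/√(0.0264²+0.0341²) = 0.6122; sinθ₂ = 0.0335/√(0.0335²+0.0341²) = 0.7008.
B = (4π×10⁻⁷ × 14.7) / (4π × 0.0341) × (0.6122 + 0.7008) = 5.66×10⁻⁵ T.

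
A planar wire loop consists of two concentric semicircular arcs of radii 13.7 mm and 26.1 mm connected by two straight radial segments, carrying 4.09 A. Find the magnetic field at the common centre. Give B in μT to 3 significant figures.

B ≈ 44.6 μT

The radial connectors point toward the centre, so dl × r̂ = 0 and they contribute nothing.
Each semicircle gives μ₀I/(4R): inner arc 9.38×10⁻⁵ T, outer arc 4.92×10⁻⁵ T.
The two arcs carry current in opposite angular senses, so their fields oppose: B = |9.38×10⁻⁵ − 4.92×10⁻⁵| = 4.46×10⁻⁵ T.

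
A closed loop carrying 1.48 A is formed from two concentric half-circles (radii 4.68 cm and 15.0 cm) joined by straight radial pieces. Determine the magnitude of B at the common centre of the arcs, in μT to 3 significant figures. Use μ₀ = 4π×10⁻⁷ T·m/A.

The radial connectors point toward the centre, so dl × r̂ = 0 and they contribute nothing.
Each semicircle gives μ₀I/(4R): inner arc 9.93×10⁻⁶ T, outer arc 3.10×10⁻⁶ T.
The two arcs carry current in opposite angular senses, so their fields oppose: B = |9.93×10⁻⁶ − 3.10×10⁻⁶| = 6.84×10⁻⁶ T.

B ≈ 6.84 μT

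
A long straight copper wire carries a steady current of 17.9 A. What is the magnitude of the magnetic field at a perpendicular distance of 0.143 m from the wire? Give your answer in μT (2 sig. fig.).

B ≈ 25 μT

For an infinitely long straight wire, B = μ₀I/(2πd).
B = (4π×10⁻⁷ × 17.9) / (2π × 0.143) = 2.50×10⁻⁵ T.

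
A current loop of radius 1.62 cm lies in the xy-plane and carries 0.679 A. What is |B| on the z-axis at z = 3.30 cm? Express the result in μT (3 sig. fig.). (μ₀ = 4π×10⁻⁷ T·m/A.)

On the axis of a circular loop, B = μ₀IR² / [2(R²+z²)^(3/2)].
R² + z² = (0.0162)² + (0.033)² = 0.001351 m², and (R²+z²)^(3/2) = 4.97×10⁻⁵ m³.
B = (4π×10⁻⁷ × 0.679 × 0.0002624) / (2 × 4.97×10⁻⁵) = 2.25×10⁻⁶ T.

B ≈ 2.25 μT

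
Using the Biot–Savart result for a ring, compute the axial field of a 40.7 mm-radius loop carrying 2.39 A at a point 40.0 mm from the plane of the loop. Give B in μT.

B ≈ 13.4 μT

On the axis of a circular loop, B = μ₀IR² / [2(R²+z²)^(3/2)].
R² + z² = (0.0407)² + (0.04)² = 0.003256 m², and (R²+z²)^(3/2) = 1.86×10⁻⁴ m³.
B = (4π×10⁻⁷ × 2.39 × 0.001656) / (2 × 1.86×10⁻⁴) = 1.34×10⁻⁵ T.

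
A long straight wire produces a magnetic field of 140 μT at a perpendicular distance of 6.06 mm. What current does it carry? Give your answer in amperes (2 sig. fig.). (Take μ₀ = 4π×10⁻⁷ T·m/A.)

I ≈ 4.2 A

For a long straight wire B = μ₀I/(2πd), so I = 2πdB/μ₀.
I = 2π × 0.00606 × 1.40×10⁻⁴ / (4π×10⁻⁷) = 4.24 A.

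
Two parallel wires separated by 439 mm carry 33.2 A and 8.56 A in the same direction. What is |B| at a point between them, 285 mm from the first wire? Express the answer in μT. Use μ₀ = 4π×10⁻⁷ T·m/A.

B ≈ 12.2 μT

Each long wire gives B = μ₀I/(2πd). Distances are d₁ = 0.285 m and d₂ = 0.154 m.
B₁ = 2.33×10⁻⁵ T, B₂ = 1.11×10⁻⁵ T.
Between parallel currents the two contributions point in opposite directions, so they subtract. B = |B₁ − B₂| = |2.33×10⁻⁵ − 1.11×10⁻⁵| = 1.22×10⁻⁵ T.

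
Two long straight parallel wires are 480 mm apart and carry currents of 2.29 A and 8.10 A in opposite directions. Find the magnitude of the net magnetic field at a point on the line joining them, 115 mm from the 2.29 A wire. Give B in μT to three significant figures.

Each long wire gives B = μ₀I/(2πd). Distances are d₁ = 0.115 m and d₂ = 0.365 m.
B₁ = 3.98×10⁻⁶ T, B₂ = 4.44×10⁻⁶ T.
Between antiparallel currents both contributions point the same way, so they add. B = B₁ + B₂ = 3.98×10⁻⁶ + 4.44×10⁻⁶ = 8.42×10⁻⁶ T.

B ≈ 8.42 μT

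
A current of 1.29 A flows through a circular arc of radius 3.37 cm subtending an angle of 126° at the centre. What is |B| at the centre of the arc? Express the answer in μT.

The Biot–Savart field of a circular arc at its centre is B = μ₀Iφ/(4πR), with φ = 2.199 rad.
B = (4π×10⁻⁷ × 1.29 × 2.199) / (4π × 0.0337) = 8.42×10⁻⁶ T.

B ≈ 8.42 μT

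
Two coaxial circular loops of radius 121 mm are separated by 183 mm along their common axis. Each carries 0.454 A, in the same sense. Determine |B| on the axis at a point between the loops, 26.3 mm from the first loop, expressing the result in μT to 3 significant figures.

B ≈ 2.74 μT

Each loop contributes B = μ₀IR²/[2(R²+z²)^(3/2)] on the axis, with z measured from that loop.
Loop 1 (z = 0.0263 m): B₁ = 2.20×10⁻⁶ T. Loop 2 (z = 0.1567 m): B₂ = 5.38×10⁻⁷ T.
The fields add: B = B₁ + B₂ = 2.74×10⁻⁶ T.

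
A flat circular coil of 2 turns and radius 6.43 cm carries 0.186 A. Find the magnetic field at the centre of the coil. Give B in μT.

For an N-turn flat coil, B = Nμ₀I/(2R) with R = 0.0643 m.
B = 2 × 1.82×10⁻⁶ T = 3.64×10⁻⁶ T.

B ≈ 3.64 μT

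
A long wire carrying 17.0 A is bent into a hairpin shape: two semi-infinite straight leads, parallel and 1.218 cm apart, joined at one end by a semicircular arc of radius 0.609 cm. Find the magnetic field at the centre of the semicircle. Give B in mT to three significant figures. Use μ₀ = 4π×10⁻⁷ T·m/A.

B ≈ 1.44 mT

The semicircular arc contributes B_arc = μ₀I·π/(4πR) = μ₀I/(4R) = 8.77×10⁻⁴ T.
Each semi-infinite lead is at perpendicular distance R = 0.00609 m from the centre, with the perpendicular foot at its near end, so it contributes μ₀I/(4πR); both point the same way, together 5.58×10⁻⁴ T.
Arc and leads all point the same direction: B = 8.77×10⁻⁴ + 5.58×10⁻⁴ = 1.44×10⁻³ T.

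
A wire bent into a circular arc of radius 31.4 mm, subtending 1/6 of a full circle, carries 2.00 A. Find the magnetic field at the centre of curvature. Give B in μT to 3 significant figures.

B ≈ 6.67 μT

The Biot–Savart field of a circular arc at its centre is B = μ₀Iφ/(4πR), with φ = 1.047 rad.
B = (4π×10⁻⁷ × 2.00 × 1.047) / (4π × 0.0314) = 6.67×10⁻⁶ T.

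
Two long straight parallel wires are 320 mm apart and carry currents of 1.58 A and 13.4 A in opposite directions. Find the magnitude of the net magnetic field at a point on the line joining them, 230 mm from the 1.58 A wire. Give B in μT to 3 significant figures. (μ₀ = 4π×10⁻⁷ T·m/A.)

B ≈ 31.2 μT

Each long wire gives B = μ₀I/(2πd). Distances are d₁ = 0.23 m and d₂ = 0.09 m.
B₁ = 1.37×10⁻⁶ T, B₂ = 2.98×10⁻⁵ T.
Between antiparallel currents both contributions point the same way, so they add. B = B₁ + B₂ = 1.37×10⁻⁶ + 2.98×10⁻⁵ = 3.12×10⁻⁵ T.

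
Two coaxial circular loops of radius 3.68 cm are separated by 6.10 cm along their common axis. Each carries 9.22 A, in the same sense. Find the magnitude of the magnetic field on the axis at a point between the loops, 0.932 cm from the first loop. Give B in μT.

Each loop contributes B = μ₀IR²/[2(R²+z²)^(3/2)] on the axis, with z measured from that loop.
Loop 1 (z = 0.00932 m): B₁ = 1.43×10⁻⁴ T. Loop 2 (z = 0.05168 m): B₂ = 3.07×10⁻⁵ T.
The fields add: B = B₁ + B₂ = 1.74×10⁻⁴ T.

B ≈ 174 μT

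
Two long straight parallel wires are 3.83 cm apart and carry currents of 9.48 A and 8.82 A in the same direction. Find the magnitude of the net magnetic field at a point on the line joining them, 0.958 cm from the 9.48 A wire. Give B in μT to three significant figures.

Each long wire gives B = μ₀I/(2πd). Distances are d₁ = 0.00958 m and d₂ = 0.02872 m.
B₁ = 1.98×10⁻⁴ T, B₂ = 6.14×10⁻⁵ T.
Between parallel currents the two contributions point in opposite directions, so they subtract. B = |B₁ − B₂| = |1.98×10⁻⁴ − 6.14×10⁻⁵| = 1.36×10⁻⁴ T.

B ≈ 136 μT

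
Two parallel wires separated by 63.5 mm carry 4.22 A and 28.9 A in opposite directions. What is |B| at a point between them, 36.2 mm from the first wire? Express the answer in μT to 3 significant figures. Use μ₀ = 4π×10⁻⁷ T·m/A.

Each long wire gives B = μ₀I/(2πd). Distances are d₁ = 0.0362 m and d₂ = 0.0273 m.
B₁ = 2.33×10⁻⁵ T, B₂ = 2.12×10⁻⁴ T.
Between antiparallel currents both contributions point the same way, so they add. B = B₁ + B₂ = 2.33×10⁻⁵ + 2.12×10⁻⁴ = 2.35×10⁻⁴ T.

B ≈ 235 μT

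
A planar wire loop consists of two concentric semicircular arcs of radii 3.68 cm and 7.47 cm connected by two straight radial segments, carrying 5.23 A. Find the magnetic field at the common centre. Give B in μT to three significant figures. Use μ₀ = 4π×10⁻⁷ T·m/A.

The radial connectors point toward the centre, so dl × r̂ = 0 and they contribute nothing.
Each semicircle gives μ₀I/(4R): inner arc 4.46×10⁻⁵ T, outer arc 2.20×10⁻⁵ T.
The two arcs carry current in opposite angular senses, so their fields oppose: B = |4.46×10⁻⁵ − 2.20×10⁻⁵| = 2.27×10⁻⁵ T.

B ≈ 22.7 μT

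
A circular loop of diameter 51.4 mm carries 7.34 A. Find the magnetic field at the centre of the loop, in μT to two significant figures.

At the centre of a circular loop the Biot–Savart law gives B = μ₀I/(2R) (so R = 0.0257 m).
B = (4π×10⁻⁷ × 7.34) / (2 × 0.0257) = 1.79×10⁻⁴ T.

B ≈ 180 μT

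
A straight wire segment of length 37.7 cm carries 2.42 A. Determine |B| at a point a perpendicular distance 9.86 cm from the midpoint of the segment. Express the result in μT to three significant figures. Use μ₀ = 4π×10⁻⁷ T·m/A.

For a finite straight segment, B = (μ₀I/4πd)(sinθ₁ + sinθ₂), where θ₁, θ₂ are the angles from the perpendicular to each end.
The perpendicular from the point meets the wire at its midpoint, so each end is L/2 = 0.1885 m away along the wire.
sinθ₁ = 0.1885/√(0.1885²+0.0986²) = 0.8861; sinθ₂ = 0.1885/√(0.1885²+0.0986²) = 0.8861.
B = (4π×10⁻⁷ × 2.42) / (4π × 0.0986) × (0.8861 + 0.8861) = 4.35×10⁻⁶ T.

B ≈ 4.35 μT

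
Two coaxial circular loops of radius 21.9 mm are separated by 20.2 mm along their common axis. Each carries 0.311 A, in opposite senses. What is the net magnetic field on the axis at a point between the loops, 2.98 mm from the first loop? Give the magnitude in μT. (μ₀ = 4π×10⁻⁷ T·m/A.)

Each loop contributes B = μ₀IR²/[2(R²+z²)^(3/2)] on the axis, with z measured from that loop.
Loop 1 (z = 0.00298 m): B₁ = 8.68×10⁻⁶ T. Loop 2 (z = 0.01722 m): B₂ = 4.33×10⁻⁶ T.
The fields oppose: B = |B₁ − B₂| = 4.35×10⁻⁶ T.

B ≈ 4.35 μT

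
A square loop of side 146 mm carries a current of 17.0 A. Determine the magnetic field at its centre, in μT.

B ≈ 132 μT

Each side is a finite straight segment at perpendicular distance d = a/(2 tan(π/4)) = 0.073 m from the centre, with end-angles ±π/4.
One side contributes B₁ = (μ₀I/4πd)·2 sin(π/4) = 3.29×10⁻⁵ T.
All 4 sides add in the same direction: B = 4 × 3.29×10⁻⁵ = 1.32×10⁻⁴ T.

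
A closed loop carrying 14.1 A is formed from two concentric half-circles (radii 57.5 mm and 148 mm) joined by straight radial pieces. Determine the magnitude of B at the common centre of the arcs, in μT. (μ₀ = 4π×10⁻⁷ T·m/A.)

The radial connectors point toward the centre, so dl × r̂ = 0 and they contribute nothing.
Each semicircle gives μ₀I/(4R): inner arc 7.70×10⁻⁵ T, outer arc 2.99×10⁻⁵ T.
The two arcs carry current in opposite angular senses, so their fields oppose: B = |7.70×10⁻⁵ − 2.99×10⁻⁵| = 4.71×10⁻⁵ T.

B ≈ 47.1 μT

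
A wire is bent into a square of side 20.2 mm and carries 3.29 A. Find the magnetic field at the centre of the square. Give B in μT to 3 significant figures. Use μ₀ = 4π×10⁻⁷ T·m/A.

Each side is a finite straight segment at perpendicular distance d = a/(2 tan(π/4)) = 0.0101 m from the centre, with end-angles ±π/4.
One side contributes B₁ = (μ₀I/4πd)·2 sin(π/4) = 4.61×10⁻⁵ T.
All 4 sides add in the same direction: B = 4 × 4.61×10⁻⁵ = 1.84×10⁻⁴ T.

B ≈ 184 μT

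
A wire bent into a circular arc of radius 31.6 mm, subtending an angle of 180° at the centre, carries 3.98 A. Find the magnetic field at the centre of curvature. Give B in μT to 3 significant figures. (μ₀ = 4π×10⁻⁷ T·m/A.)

The Biot–Savart field of a circular arc at its centre is B = μ₀Iφ/(4πR), with φ = 3.142 rad.
B = (4π×10⁻⁷ × 3.98 × 3.142) / (4π × 0.0316) = 3.96×10⁻⁵ T.

B ≈ 39.6 μT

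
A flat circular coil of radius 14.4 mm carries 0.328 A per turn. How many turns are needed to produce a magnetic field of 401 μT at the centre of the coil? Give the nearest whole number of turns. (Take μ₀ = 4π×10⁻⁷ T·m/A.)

N = 28

For an N-turn coil, B = Nμ₀I/(2R). A single turn gives B₁ = 1.43×10⁻⁵ T with R = 0.0144 m.
N = B/B₁ = 4.01×10⁻⁴ / 1.43×10⁻⁵ = 28.02.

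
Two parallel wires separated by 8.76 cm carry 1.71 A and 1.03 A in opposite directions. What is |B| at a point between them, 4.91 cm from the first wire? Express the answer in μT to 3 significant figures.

Each long wire gives B = μ₀I/(2πd). Distances are d₁ = 0.0491 m and d₂ = 0.0385 m.
B₁ = 6.97×10⁻⁶ T, B₂ = 5.35×10⁻⁶ T.
Between antiparallel currents both contributions point the same way, so they add. B = B₁ + B₂ = 6.97×10⁻⁶ + 5.35×10⁻⁶ = 1.23×10⁻⁵ T.

B ≈ 12.3 μT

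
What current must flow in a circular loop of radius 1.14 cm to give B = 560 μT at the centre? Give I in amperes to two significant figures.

I ≈ 10 A

At the centre of a circular loop B = μ₀I/(2R), so I = 2RB/μ₀.
With R = 0.0114 m, I = 2 × 0.0114 × 5.60×10⁻⁴ / (4π×10⁻⁷) = 10.2 A.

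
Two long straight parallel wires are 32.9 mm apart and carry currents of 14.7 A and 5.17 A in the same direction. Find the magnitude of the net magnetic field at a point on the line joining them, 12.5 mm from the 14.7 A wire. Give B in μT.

B ≈ 185 μT

Each long wire gives B = μ₀I/(2πd). Distances are d₁ = 0.0125 m and d₂ = 0.0204 m.
B₁ = 2.35×10⁻⁴ T, B₂ = 5.07×10⁻⁵ T.
Between parallel currents the two contributions point in opposite directions, so they subtract. B = |B₁ − B₂| = |2.35×10⁻⁴ − 5.07×10⁻⁵| = 1.85×10⁻⁴ T.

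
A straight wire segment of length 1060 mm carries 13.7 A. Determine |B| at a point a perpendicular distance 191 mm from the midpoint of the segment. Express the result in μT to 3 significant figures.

B ≈ 13.5 μT

For a finite straight segment, B = (μ₀I/4πd)(sinθ₁ + sinθ₂), where θ₁, θ₂ are the angles from the perpendicular to each end.
The perpendicular from the point meets the wire at its midpoint, so each end is L/2 = 0.53 m away along the wire.
sinθ₁ = 0.53/√(0.53²+0.191²) = 0.9408; sinθ₂ = 0.53/√(0.53²+0.191²) = 0.9408.
B = (4π×10⁻⁷ × 13.7) / (4π × 0.191) × (0.9408 + 0.9408) = 1.35×10⁻⁵ T.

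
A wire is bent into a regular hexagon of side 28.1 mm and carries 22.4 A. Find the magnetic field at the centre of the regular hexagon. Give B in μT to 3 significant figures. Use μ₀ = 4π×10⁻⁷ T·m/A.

Each side is a finite straight segment at perpendicular distance d = a/(2 tan(π/6)) = 0.02434 m from the centre, with end-angles ±π/6.
One side contributes B₁ = (μ₀I/4πd)·2 sin(π/6) = 9.20×10⁻⁵ T.
All 6 sides add in the same direction: B = 6 × 9.20×10⁻⁵ = 5.52×10⁻⁴ T.

B ≈ 552 μT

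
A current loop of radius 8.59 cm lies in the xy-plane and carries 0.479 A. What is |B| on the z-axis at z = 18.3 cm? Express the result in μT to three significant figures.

On the axis of a circular loop, B = μ₀IR² / [2(R²+z²)^(3/2)].
R² + z² = (0.0859)² + (0.183)² = 0.04087 m², and (R²+z²)^(3/2) = 8.26×10⁻³ m³.
B = (4π×10⁻⁷ × 0.479 × 0.007379) / (2 × 8.26×10⁻³) = 2.69×10⁻⁷ T.

B ≈ 0.269 μT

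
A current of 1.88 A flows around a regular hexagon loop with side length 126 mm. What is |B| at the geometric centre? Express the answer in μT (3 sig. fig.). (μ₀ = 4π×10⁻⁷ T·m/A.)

B ≈ 10.3 μT

Each side is a finite straight segment at perpendicular distance d = a/(2 tan(π/6)) = 0.1091 m from the centre, with end-angles ±π/6.
One side contributes B₁ = (μ₀I/4πd)·2 sin(π/6) = 1.72×10⁻⁶ T.
All 6 sides add in the same direction: B = 6 × 1.72×10⁻⁶ = 1.03×10⁻⁵ T.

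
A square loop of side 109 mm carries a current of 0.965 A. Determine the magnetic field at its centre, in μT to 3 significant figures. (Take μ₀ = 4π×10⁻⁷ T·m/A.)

Each side is a finite straight segment at perpendicular distance d = a/(2 tan(π/4)) = 0.0545 m from the centre, with end-angles ±π/4.
One side contributes B₁ = (μ₀I/4πd)·2 sin(π/4) = 2.50×10⁻⁶ T.
All 4 sides add in the same direction: B = 4 × 2.50×10⁻⁶ = 1.00×10⁻⁵ T.

B ≈ 10.0 μT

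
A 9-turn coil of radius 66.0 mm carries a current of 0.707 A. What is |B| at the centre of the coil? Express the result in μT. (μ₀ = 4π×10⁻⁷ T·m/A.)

B ≈ 60.6 μT

For an N-turn flat coil, B = Nμ₀I/(2R) with R = 0.066 m.
B = 9 × 6.73×10⁻⁶ T = 6.06×10⁻⁵ T.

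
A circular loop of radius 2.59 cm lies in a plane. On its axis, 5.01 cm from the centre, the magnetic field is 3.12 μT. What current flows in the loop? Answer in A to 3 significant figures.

I ≈ 1.33 A

On the axis of a loop, B = μ₀IR²/[2(R²+z²)^(3/2)], so I = 2B(R²+z²)^(3/2)/(μ₀R²).
R² + z² = 0.0006708 + 0.00251 = 0.003181 m²; raised to 3/2 gives 1.79×10⁻⁴ m³.
I = 2 × 3.12×10⁻⁶ × 1.79×10⁻⁴ / (1.26×10⁻⁶ × 0.0006708) = 1.33 A.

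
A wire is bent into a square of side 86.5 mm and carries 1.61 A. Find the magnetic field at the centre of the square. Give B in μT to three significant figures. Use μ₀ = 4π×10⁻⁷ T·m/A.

B ≈ 21.1 μT

Each side is a finite straight segment at perpendicular distance d = a/(2 tan(π/4)) = 0.04325 m from the centre, with end-angles ±π/4.
One side contributes B₁ = (μ₀I/4πd)·2 sin(π/4) = 5.26×10⁻⁶ T.
All 4 sides add in the same direction: B = 4 × 5.26×10⁻⁶ = 2.11×10⁻⁵ T.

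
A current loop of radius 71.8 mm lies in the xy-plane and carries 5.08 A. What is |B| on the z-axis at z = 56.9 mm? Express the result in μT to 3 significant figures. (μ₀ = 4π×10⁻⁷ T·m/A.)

On the axis of a circular loop, B = μ₀IR² / [2(R²+z²)^(3/2)].
R² + z² = (0.0718)² + (0.0569)² = 0.008393 m², and (R²+z²)^(3/2) = 7.69×10⁻⁴ m³.
B = (4π×10⁻⁷ × 5.08 × 0.005155) / (2 × 7.69×10⁻⁴) = 2.14×10⁻⁵ T.

B ≈ 21.4 μT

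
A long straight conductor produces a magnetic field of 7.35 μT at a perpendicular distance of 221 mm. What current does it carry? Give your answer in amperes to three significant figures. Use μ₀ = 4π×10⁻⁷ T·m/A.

For a long straight wire B = μ₀I/(2πd), so I = 2πdB/μ₀.
I = 2π × 0.221 × 7.35×10⁻⁶ / (4π×10⁻⁷) = 8.12 A.

I ≈ 8.12 A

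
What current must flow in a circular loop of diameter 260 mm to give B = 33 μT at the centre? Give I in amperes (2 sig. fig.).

I ≈ 6.8 A

At the centre of a circular loop B = μ₀I/(2R), so I = 2RB/μ₀.
With R = 0.13 m, I = 2 × 0.13 × 3.30×10⁻⁵ / (4π×10⁻⁷) = 6.83 A.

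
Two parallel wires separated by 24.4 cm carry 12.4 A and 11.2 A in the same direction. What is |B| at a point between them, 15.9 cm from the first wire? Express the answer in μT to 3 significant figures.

Each long wire gives B = μ₀I/(2πd). Distances are d₁ = 0.159 m and d₂ = 0.085 m.
B₁ = 1.56×10⁻⁵ T, B₂ = 2.64×10⁻⁵ T.
Between parallel currents the two contributions point in opposite directions, so they subtract. B = |B₁ − B₂| = |1.56×10⁻⁵ − 2.64×10⁻⁵| = 1.08×10⁻⁵ T.

B ≈ 10.8 μT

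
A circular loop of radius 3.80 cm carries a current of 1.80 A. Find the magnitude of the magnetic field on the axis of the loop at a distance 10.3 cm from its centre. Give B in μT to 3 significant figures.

B ≈ 1.23 μT

On the axis of a circular loop, B = μ₀IR² / [2(R²+z²)^(3/2)].
R² + z² = (0.038)² + (0.103)² = 0.01205 m², and (R²+z²)^(3/2) = 1.32×10⁻³ m³.
B = (4π×10⁻⁷ × 1.80 × 0.001444) / (2 × 1.32×10⁻³) = 1.23×10⁻⁶ T.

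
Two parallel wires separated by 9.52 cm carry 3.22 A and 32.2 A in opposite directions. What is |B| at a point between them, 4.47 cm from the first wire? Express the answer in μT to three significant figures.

Each long wire gives B = μ₀I/(2πd). Distances are d₁ = 0.0447 m and d₂ = 0.0505 m.
B₁ = 1.44×10⁻⁵ T, B₂ = 1.28×10⁻⁴ T.
Between antiparallel currents both contributions point the same way, so they add. B = B₁ + B₂ = 1.44×10⁻⁵ + 1.28×10⁻⁴ = 1.42×10⁻⁴ T.

B ≈ 142 μT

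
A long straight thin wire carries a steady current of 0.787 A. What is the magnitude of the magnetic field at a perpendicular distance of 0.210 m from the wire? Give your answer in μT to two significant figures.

For an infinitely long straight wire, B = μ₀I/(2πd).
B = (4π×10⁻⁷ × 0.787) / (2π × 0.21) = 7.50×10⁻⁷ T.

B ≈ 0.75 μT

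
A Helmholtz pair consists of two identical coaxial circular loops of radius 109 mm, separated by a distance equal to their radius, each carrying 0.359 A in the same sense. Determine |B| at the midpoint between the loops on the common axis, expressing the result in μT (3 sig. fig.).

Each loop contributes B = μ₀IR²/[2(R²+z²)^(3/2)] on the axis, with z measured from that loop.
Loop 1 (z = 0.0545 m): B₁ = 1.48×10⁻⁶ T. Loop 2 (z = 0.0545 m): B₂ = 1.48×10⁻⁶ T.
The fields add: B = B₁ + B₂ = 2.96×10⁻⁶ T.

B ≈ 2.96 μT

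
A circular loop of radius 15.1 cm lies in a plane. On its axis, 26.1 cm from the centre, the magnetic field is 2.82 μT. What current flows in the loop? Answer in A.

I ≈ 5.40 A

On the axis of a loop, B = μ₀IR²/[2(R²+z²)^(3/2)], so I = 2B(R²+z²)^(3/2)/(μ₀R²).
R² + z² = 0.0228 + 0.06812 = 0.09092 m²; raised to 3/2 gives 2.74×10⁻² m³.
I = 2 × 2.82×10⁻⁶ × 2.74×10⁻² / (1.26×10⁻⁶ × 0.0228) = 5.40 A.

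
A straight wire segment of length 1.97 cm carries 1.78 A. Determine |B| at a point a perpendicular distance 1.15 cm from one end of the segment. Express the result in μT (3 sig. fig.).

B ≈ 13.4 μT

For a finite straight segment, B = (μ₀I/4πd)(sinθ₁ + sinθ₂), where θ₁, θ₂ are the angles from the perpendicular to each end.
The perpendicular foot is at one end, so the two end-offsets along the wire are 0 and L = 0.0197 m.
sinθ₁ = 0/√(0²+0.0115²) = 0.0000; sinθ₂ = 0.0197/√(0.0197²+0.0115²) = 0.8636.
B = (4π×10⁻⁷ × 1.78) / (4π × 0.0115) × (0.0000 + 0.8636) = 1.34×10⁻⁵ T.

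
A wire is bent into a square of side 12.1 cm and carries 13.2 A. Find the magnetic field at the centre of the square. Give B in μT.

B ≈ 123 μT

Each side is a finite straight segment at perpendicular distance d = a/(2 tan(π/4)) = 0.0605 m from the centre, with end-angles ±π/4.
One side contributes B₁ = (μ₀I/4πd)·2 sin(π/4) = 3.09×10⁻⁵ T.
All 4 sides add in the same direction: B = 4 × 3.09×10⁻⁵ = 1.23×10⁻⁴ T.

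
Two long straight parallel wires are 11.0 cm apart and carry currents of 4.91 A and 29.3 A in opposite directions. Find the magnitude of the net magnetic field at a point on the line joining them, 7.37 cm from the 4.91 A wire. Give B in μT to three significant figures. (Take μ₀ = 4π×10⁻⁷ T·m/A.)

Each long wire gives B = μ₀I/(2πd). Distances are d₁ = 0.0737 m and d₂ = 0.0363 m.
B₁ = 1.33×10⁻⁵ T, B₂ = 1.61×10⁻⁴ T.
Between antiparallel currents both contributions point the same way, so they add. B = B₁ + B₂ = 1.33×10⁻⁵ + 1.61×10⁻⁴ = 1.75×10⁻⁴ T.

B ≈ 175 μT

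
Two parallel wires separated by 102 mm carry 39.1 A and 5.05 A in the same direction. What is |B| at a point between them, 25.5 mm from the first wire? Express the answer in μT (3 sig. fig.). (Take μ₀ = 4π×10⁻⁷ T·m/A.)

B ≈ 293 μT

Each long wire gives B = μ₀I/(2πd). Distances are d₁ = 0.0255 m and d₂ = 0.0765 m.
B₁ = 3.07×10⁻⁴ T, B₂ = 1.32×10⁻⁵ T.
Between parallel currents the two contributions point in opposite directions, so they subtract. B = |B₁ − B₂| = |3.07×10⁻⁴ − 1.32×10⁻⁵| = 2.93×10⁻⁴ T.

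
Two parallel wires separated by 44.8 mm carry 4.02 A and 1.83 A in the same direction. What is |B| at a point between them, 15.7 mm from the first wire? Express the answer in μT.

B ≈ 38.6 μT

Each long wire gives B = μ₀I/(2πd). Distances are d₁ = 0.0157 m and d₂ = 0.0291 m.
B₁ = 5.12×10⁻⁵ T, B₂ = 1.26×10⁻⁵ T.
Between parallel currents the two contributions point in opposite directions, so they subtract. B = |B₁ − B₂| = |5.12×10⁻⁵ − 1.26×10⁻⁵| = 3.86×10⁻⁵ T.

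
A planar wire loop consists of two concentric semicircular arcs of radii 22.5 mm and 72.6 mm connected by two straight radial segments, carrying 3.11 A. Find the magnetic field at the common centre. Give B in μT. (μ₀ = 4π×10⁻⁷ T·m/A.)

B ≈ 30.0 μT

The radial connectors point toward the centre, so dl × r̂ = 0 and they contribute nothing.
Each semicircle gives μ₀I/(4R): inner arc 4.34×10⁻⁵ T, outer arc 1.35×10⁻⁵ T.
The two arcs carry current in opposite angular senses, so their fields oppose: B = |4.34×10⁻⁵ − 1.35×10⁻⁵| = 3.00×10⁻⁵ T.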